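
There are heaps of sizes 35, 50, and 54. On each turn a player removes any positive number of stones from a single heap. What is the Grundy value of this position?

Compute the nim-sum pairwise:
35 ^ 50 = 17
17 ^ 54 = 39

39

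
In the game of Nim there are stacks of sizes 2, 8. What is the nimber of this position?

Nim-sum: 2 ⊕ 8 = 10.

10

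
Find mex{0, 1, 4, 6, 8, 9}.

The values 0, 1 are all present; 2 is the first non-negative integer missing from the set.

2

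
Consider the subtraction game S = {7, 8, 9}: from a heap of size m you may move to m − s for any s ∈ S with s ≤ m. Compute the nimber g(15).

Build the Grundy sequence with g(k) = mex{g(k−s) : s ∈ {7, 8, 9}, s ≤ k}:
k:     0  1  2  3  4  5  6  7  8  9 10 11 12 13 14 15
g(k):  0  0  0  0  0  0  0  1  1  1  1  1  1  1  2  2
So g(15) = 2.

2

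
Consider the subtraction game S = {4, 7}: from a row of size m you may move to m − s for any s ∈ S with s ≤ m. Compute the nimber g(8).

2

Build the Grundy sequence with g(k) = mex{g(k−s) : s ∈ {4, 7}, s ≤ k}:
k:     0  1  2  3  4  5  6  7  8
g(k):  0  0  0  0  1  1  1  1  2
So g(8) = 2.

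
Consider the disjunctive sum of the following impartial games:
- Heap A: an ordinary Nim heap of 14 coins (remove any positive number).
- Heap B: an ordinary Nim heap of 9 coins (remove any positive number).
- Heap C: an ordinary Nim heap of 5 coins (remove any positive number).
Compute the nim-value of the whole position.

2

Heap A is a plain Nim heap of size 14, so its Grundy value is 14.
Heap B is a plain Nim heap of size 9, so its Grundy value is 9.
Heap C is a plain Nim heap of size 5, so its Grundy value is 5.
By the Sprague-Grundy theorem, the Grundy value of a sum of independent games is the XOR of the component values.
Combined value = 14 XOR 9 XOR 5 = 2.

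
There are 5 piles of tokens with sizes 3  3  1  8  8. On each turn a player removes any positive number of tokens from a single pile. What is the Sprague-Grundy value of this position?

1

In binary:
  0011  (3)
  0011  (3)
  0001  (1)
  1000  (8)
  1000  (8)
  ----
  0001  (1)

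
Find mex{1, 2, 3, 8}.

0 is not in the set, so the mex is 0.

0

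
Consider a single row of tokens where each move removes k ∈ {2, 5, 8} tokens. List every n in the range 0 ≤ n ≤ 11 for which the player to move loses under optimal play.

Grundy values for subtraction set {2, 5, 8}:
k:     0  1  2  3  4  5  6  7  8  9 10 11
g(k):  0  0  1  1  0  2  1  0  2  1  0  0
The P-positions (g = 0) in 0..11 are 0, 1, 4, 7, 10, 11.

0, 1, 4, 7, 10, 11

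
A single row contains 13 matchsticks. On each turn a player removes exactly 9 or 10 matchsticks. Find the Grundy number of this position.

1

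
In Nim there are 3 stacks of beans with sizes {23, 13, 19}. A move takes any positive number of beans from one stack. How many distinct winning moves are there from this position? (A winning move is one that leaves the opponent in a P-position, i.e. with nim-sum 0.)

1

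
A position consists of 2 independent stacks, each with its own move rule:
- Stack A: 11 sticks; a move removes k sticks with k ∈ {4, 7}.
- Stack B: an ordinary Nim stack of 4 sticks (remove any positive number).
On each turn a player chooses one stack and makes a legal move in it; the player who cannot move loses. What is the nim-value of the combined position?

For stack A, compute g(0), g(1), … with moves {4, 7}:
g(0) = mex{} = 0
g(1) = mex{} = 0
g(2) = mex{} = 0
g(3) = mex{} = 0
g(4) = mex{0} = 1
g(5) = mex{0} = 1
g(6) = mex{0} = 1
g(7) = mex{0} = 1
g(8) = mex{0,1} = 2
g(9) = mex{0,1} = 2
g(10) = mex{0,1} = 2
g(11) = mex{1} = 0
So g(11) = 0.
Stack B is a plain Nim stack of size 4, so its Grundy value is 4.
By the Sprague-Grundy theorem, the Grundy value of a sum of independent games is the XOR of the component values.
Combined value = 0 ⊕ 4 = 4.

4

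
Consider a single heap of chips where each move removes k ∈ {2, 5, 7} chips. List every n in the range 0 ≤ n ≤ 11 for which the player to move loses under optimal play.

0, 1, 4, 10

Grundy values for subtraction set {2, 5, 7}:
k:     0  1  2  3  4  5  6  7  8  9 10 11
g(k):  0  0  1  1  0  2  1  3  2  2  0  3
The P-positions (g = 0) in 0..11 are 0, 1, 4, 10.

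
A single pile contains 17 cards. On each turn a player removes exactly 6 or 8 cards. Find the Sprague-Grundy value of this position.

Compute g(0), g(1), … for moves {6, 8}:
k:     0  1  2  3  4  5  6  7  8  9 10 11 12 13 14 15 16 17
g(k):  0  0  0  0  0  0  1  1  1  1  1  1  2  2  0  0  0  0
So g(17) = 0.

0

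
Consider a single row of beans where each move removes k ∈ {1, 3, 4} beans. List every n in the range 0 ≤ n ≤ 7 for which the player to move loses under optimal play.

0, 2, 7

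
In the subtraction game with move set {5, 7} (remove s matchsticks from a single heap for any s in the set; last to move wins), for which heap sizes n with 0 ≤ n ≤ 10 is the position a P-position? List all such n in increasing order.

0, 1, 2, 3, 4

Build the Grundy sequence with g(k) = mex{g(k−s) : s ∈ {5, 7}, s ≤ k}:
g(0) = mex{} = 0
g(1) = mex{} = 0
g(2) = mex{} = 0
g(3) = mex{} = 0
g(4) = mex{} = 0
g(5) = mex{0} = 1
g(6) = mex{0} = 1
g(7) = mex{0} = 1
g(8) = mex{0} = 1
g(9) = mex{0} = 1
g(10) = mex{0,1} = 2
The P-positions (g = 0) in 0..10 are 0, 1, 2, 3, 4.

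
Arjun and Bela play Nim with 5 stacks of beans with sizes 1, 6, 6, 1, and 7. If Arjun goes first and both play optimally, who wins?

Arjun wins

Bitwise XOR of the heap sizes:
  001  (1)
  110  (6)
  110  (6)
  001  (1)
  111  (7)
  ---
  111  (7)
The nim-sum is 7 ≠ 0, so this is an N-position: the player to move can win; Arjun has a winning move.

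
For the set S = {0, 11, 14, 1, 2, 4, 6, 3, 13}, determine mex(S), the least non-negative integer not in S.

5

The values 0, 1, 2, 3, 4 are all present; 5 is the first non-negative integer missing from the set.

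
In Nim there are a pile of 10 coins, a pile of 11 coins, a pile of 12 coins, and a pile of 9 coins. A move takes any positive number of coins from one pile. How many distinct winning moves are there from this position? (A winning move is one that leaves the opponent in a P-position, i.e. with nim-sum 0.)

1

Write each in binary and XOR column by column:
  1010  (10)
  1011  (11)
  1100  (12)
  1001  (9)
  ----
  0100  (4)
The overall nim-sum is X = 4. A pile of size p has a winning move iff p XOR X < p (reduce it to p XOR X).
  10: 10 XOR 4 = 14 ≥ 10 — no move.
  11: 11 XOR 4 = 15 ≥ 11 — no move.
  12: 12 XOR 4 = 8 < 12 — winning move (to 8).
  9: 9 XOR 4 = 13 ≥ 9 — no move.
That gives 1 winning move.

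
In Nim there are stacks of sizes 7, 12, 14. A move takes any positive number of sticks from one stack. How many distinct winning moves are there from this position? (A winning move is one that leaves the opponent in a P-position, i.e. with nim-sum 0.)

Compute the nim-sum pairwise:
7 ^ 12 = 11
11 ^ 14 = 5
The overall nim-sum is X = 5. A stack of size p has a winning move iff p XOR X < p (reduce it to p XOR X).
  7: 7 XOR 5 = 2 < 7 — winning move (to 2).
  12: 12 XOR 5 = 9 < 12 — winning move (to 9).
  14: 14 XOR 5 = 11 < 14 — winning move (to 11).
That gives 3 winning moves.

3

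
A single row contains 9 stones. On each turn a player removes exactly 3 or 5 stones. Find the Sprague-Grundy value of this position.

0

Compute g(0), g(1), … for moves {3, 5}:
k:     0  1  2  3  4  5  6  7  8  9
g(k):  0  0  0  1  1  1  2  2  0  0
So g(9) = 0.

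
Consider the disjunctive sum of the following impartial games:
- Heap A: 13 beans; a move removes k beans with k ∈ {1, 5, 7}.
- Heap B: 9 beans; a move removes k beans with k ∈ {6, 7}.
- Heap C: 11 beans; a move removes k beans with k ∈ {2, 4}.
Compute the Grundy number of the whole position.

Build the Grundy sequence for heap A with g(k) = mex{g(k−s) : s ∈ {1, 5, 7}, s ≤ k}:
k:     0  1  2  3  4  5  6  7  8  9 10 11 12 13
g(k):  0  1  0  1  0  1  0  1  0  1  0  1  0  1
So g(13) = 1.
Grundy values for heap B (subtraction set {6, 7}):
g(0) = mex{} = 0
g(1) = mex{} = 0
g(2) = mex{} = 0
g(3) = mex{} = 0
g(4) = mex{} = 0
g(5) = mex{} = 0
g(6) = mex{0} = 1
g(7) = mex{0} = 1
g(8) = mex{0} = 1
g(9) = mex{0} = 1
So g(9) = 1.
Build the Grundy sequence for heap C with g(k) = mex{g(k−s) : s ∈ {2, 4}, s ≤ k}:
g(0) = mex{} = 0
g(1) = mex{} = 0
g(2) = mex{0} = 1
g(3) = mex{0} = 1
g(4) = mex{0,1} = 2
g(5) = mex{0,1} = 2
g(6) = mex{1,2} = 0
g(7) = mex{1,2} = 0
g(8) = mex{0,2} = 1
g(9) = mex{0,2} = 1
g(10) = mex{0,1} = 2
g(11) = mex{0,1} = 2
So g(11) = 2.
The value of a disjunctive sum is the nim-sum of the parts.
Combined value = 1 ⊕ 1 ⊕ 2 = 2.

2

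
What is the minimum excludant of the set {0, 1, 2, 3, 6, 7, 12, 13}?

4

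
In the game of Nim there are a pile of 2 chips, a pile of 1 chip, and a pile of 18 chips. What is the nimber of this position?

17

Nim-sum: 2 ^ 1 ^ 18 = 17.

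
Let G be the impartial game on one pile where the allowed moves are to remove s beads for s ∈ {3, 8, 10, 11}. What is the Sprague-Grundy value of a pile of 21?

0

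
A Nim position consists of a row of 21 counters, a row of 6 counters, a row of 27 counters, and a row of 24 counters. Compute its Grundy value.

16

Nim-sum: 21 ^ 6 ^ 27 ^ 24 = 16.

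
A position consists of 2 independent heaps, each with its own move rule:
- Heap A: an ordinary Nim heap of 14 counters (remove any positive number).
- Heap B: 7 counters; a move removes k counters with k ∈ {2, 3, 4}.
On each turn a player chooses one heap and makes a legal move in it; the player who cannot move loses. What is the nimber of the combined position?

14

Heap A is a plain Nim heap of size 14, so its Grundy value is 14.
For heap B, compute g(0), g(1), … with moves {2, 3, 4}:
k:     0  1  2  3  4  5  6  7
g(k):  0  0  1  1  2  2  0  0
So g(7) = 0.
The value of a disjunctive sum is the nim-sum of the parts.
Combined value = 14 XOR 0 = 14.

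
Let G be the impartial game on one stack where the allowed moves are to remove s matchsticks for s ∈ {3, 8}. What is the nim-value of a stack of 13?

0

Build the Grundy sequence with g(k) = mex{g(k−s) : s ∈ {3, 8}, s ≤ k}:
g(0) = mex{} = 0
g(1) = mex{} = 0
g(2) = mex{} = 0
g(3) = mex{0} = 1
g(4) = mex{0} = 1
g(5) = mex{0} = 1
g(6) = mex{1} = 0
g(7) = mex{1} = 0
g(8) = mex{0,1} = 2
g(9) = mex{0} = 1
g(10) = mex{0} = 1
g(11) = mex{1,2} = 0
g(12) = mex{1} = 0
g(13) = mex{1} = 0
So g(13) = 0.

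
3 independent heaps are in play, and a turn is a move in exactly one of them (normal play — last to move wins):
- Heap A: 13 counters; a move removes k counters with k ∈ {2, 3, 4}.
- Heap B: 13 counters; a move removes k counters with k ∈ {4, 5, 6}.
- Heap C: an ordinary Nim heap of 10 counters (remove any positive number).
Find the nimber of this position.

Grundy values for heap A (subtraction set {2, 3, 4}):
g(0) = mex{} = 0
g(1) = mex{} = 0
g(2) = mex{0} = 1
g(3) = mex{0} = 1
g(4) = mex{0,1} = 2
g(5) = mex{0,1} = 2
g(6) = mex{1,2} = 0
g(7) = mex{1,2} = 0
g(8) = mex{0,2} = 1
g(9) = mex{0,2} = 1
g(10) = mex{0,1} = 2
g(11) = mex{0,1} = 2
g(12) = mex{1,2} = 0
g(13) = mex{1,2} = 0
So g(13) = 0.
For heap B, compute g(0), g(1), … with moves {4, 5, 6}:
k:     0  1  2  3  4  5  6  7  8  9 10 11 12 13
g(k):  0  0  0  0  1  1  1  1  2  2  0  0  0  0
So g(13) = 0.
Heap C is a plain Nim heap of size 10, so its Grundy value is 10.
The value of a disjunctive sum is the nim-sum of the parts.
Combined value = 0 ⊕ 0 ⊕ 10 = 10.

10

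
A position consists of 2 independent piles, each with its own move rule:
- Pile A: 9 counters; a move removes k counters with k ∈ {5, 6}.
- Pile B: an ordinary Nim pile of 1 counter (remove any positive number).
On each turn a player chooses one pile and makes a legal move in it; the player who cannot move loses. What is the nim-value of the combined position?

For pile A, compute g(0), g(1), … with moves {5, 6}:
g(0) = mex{} = 0
g(1) = mex{} = 0
g(2) = mex{} = 0
g(3) = mex{} = 0
g(4) = mex{} = 0
g(5) = mex{0} = 1
g(6) = mex{0} = 1
g(7) = mex{0} = 1
g(8) = mex{0} = 1
g(9) = mex{0} = 1
So g(9) = 1.
Pile B is a plain Nim pile of size 1, so its Grundy value is 1.
By the Sprague-Grundy theorem, the Grundy value of a sum of independent games is the XOR of the component values.
Combined value = 1 XOR 1 = 0.

0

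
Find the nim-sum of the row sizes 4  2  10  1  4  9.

In binary:
  0100  (4)
  0010  (2)
  1010  (10)
  0001  (1)
  0100  (4)
  1001  (9)
  ----
  0000  (0)

0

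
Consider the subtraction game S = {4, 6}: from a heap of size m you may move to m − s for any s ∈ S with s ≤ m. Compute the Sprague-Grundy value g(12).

0

Build the Grundy sequence with g(k) = mex{g(k−s) : s ∈ {4, 6}, s ≤ k}:
g(0) = mex{} = 0
g(1) = mex{} = 0
g(2) = mex{} = 0
g(3) = mex{} = 0
g(4) = mex{0} = 1
g(5) = mex{0} = 1
g(6) = mex{0} = 1
g(7) = mex{0} = 1
g(8) = mex{0,1} = 2
g(9) = mex{0,1} = 2
g(10) = mex{1} = 0
g(11) = mex{1} = 0
g(12) = mex{1,2} = 0
So g(12) = 0.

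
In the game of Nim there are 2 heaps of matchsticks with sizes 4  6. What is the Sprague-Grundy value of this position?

In binary:
  100  (4)
  110  (6)
  ---
  010  (2)

2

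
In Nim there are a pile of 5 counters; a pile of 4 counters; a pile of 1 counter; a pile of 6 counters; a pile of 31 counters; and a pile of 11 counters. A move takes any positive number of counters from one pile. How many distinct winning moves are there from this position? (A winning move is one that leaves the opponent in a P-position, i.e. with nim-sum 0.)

1

Bitwise XOR of the heap sizes:
  00101  (5)
  00100  (4)
  00001  (1)
  00110  (6)
  11111  (31)
  01011  (11)
  -----
  10010  (18)
The overall nim-sum is X = 18. A pile of size p has a winning move iff p XOR X < p (reduce it to p XOR X).
  5: 5 XOR 18 = 23 ≥ 5 — no move.
  4: 4 XOR 18 = 22 ≥ 4 — no move.
  1: 1 XOR 18 = 19 ≥ 1 — no move.
  6: 6 XOR 18 = 20 ≥ 6 — no move.
  31: 31 XOR 18 = 13 < 31 — winning move (to 13).
  11: 11 XOR 18 = 25 ≥ 11 — no move.
That gives 1 winning move.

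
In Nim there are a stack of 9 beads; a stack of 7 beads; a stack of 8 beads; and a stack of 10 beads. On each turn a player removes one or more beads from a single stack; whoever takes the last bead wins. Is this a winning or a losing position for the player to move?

Compute the nim-sum pairwise:
9 XOR 7 = 14
14 XOR 8 = 6
6 XOR 10 = 12
The nim-sum is 12 ≠ 0, so this is an N-position: the player to move can win.

Winning position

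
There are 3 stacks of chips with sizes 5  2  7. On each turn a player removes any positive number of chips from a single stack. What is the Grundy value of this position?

0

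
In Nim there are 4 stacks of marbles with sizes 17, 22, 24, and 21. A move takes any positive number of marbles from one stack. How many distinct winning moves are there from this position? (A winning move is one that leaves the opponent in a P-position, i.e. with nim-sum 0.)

Compute the nim-sum pairwise:
17 XOR 22 = 7
7 XOR 24 = 31
31 XOR 21 = 10
The overall nim-sum is X = 10. A stack of size p has a winning move iff p XOR X < p (reduce it to p XOR X).
  17: 17 XOR 10 = 27 ≥ 17 — no move.
  22: 22 XOR 10 = 28 ≥ 22 — no move.
  24: 24 XOR 10 = 18 < 24 — winning move (to 18).
  21: 21 XOR 10 = 31 ≥ 21 — no move.
That gives 1 winning move.

1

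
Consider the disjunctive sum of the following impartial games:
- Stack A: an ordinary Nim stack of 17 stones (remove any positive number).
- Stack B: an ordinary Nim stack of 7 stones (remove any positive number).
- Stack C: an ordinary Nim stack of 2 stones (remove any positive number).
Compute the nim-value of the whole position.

20

Stack A is a plain Nim stack of size 17, so its Grundy value is 17.
Stack B is a plain Nim stack of size 7, so its Grundy value is 7.
Stack C is a plain Nim stack of size 2, so its Grundy value is 2.
The value of a disjunctive sum is the nim-sum of the parts.
Combined value = 17 XOR 7 XOR 2 = 20.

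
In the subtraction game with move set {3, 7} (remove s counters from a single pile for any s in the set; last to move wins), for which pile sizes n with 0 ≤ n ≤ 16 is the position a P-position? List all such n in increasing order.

0, 1, 2, 6, 10, 11, 12, 16

Grundy values for subtraction set {3, 7}:
k:     0  1  2  3  4  5  6  7  8  9 10 11 12 13 14 15 16
g(k):  0  0  0  1  1  1  0  2  2  1  0  0  0  1  1  1  0
The P-positions (g = 0) in 0..16 are 0, 1, 2, 6, 10, 11, 12, 16.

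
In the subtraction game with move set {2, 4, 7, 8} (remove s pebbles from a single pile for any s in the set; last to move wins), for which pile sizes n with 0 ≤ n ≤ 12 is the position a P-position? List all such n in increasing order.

Compute g(0), g(1), … for moves {2, 4, 7, 8}:
k:     0  1  2  3  4  5  6  7  8  9 10 11 12
g(k):  0  0  1  1  2  2  0  3  1  4  2  0  0
The P-positions (g = 0) in 0..12 are 0, 1, 6, 11, 12.

0, 1, 6, 11, 12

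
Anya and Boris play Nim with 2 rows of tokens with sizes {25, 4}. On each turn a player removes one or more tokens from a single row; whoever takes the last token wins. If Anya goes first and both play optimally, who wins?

Anya wins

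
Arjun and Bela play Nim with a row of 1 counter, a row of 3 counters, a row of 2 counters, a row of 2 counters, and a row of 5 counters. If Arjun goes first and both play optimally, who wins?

Arjun wins

Compute the nim-sum pairwise:
1 XOR 3 = 2
2 XOR 2 = 0
0 XOR 2 = 2
2 XOR 5 = 7
The nim-sum is 7 ≠ 0, so this is an N-position: the player to move can win; Arjun has a winning move.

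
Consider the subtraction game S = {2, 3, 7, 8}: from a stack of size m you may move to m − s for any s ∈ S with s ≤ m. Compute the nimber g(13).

1

Build the Grundy sequence with g(k) = mex{g(k−s) : s ∈ {2, 3, 7, 8}, s ≤ k}:
k:     0  1  2  3  4  5  6  7  8  9 10 11 12 13
g(k):  0  0  1  1  2  0  0  1  1  2  0  0  1  1
So g(13) = 1.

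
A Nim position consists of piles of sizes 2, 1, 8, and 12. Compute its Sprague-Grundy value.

7

Nim-sum: 2 ^ 1 ^ 8 ^ 12 = 7.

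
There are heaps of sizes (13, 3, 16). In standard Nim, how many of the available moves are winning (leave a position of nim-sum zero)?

1

In binary:
  01101  (13)
  00011  (3)
  10000  (16)
  -----
  11110  (30)
The overall nim-sum is X = 30. A heap of size p has a winning move iff p XOR X < p (reduce it to p XOR X).
  13: 13 XOR 30 = 19 ≥ 13 — no move.
  3: 3 XOR 30 = 29 ≥ 3 — no move.
  16: 16 XOR 30 = 14 < 16 — winning move (to 14).
That gives 1 winning move.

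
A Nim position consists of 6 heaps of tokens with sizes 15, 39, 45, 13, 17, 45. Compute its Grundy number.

Bitwise XOR of the heap sizes:
  001111  (15)
  100111  (39)
  101101  (45)
  001101  (13)
  010001  (17)
  101101  (45)
  ------
  110100  (52)

52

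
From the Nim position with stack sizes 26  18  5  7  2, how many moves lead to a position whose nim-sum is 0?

1

In binary:
  11010  (26)
  10010  (18)
  00101  (5)
  00111  (7)
  00010  (2)
  -----
  01000  (8)
The overall nim-sum is X = 8. A stack of size p has a winning move iff p XOR X < p (reduce it to p XOR X).
  26: 26 XOR 8 = 18 < 26 — winning move (to 18).
  18: 18 XOR 8 = 26 ≥ 18 — no move.
  5: 5 XOR 8 = 13 ≥ 5 — no move.
  7: 7 XOR 8 = 15 ≥ 7 — no move.
  2: 2 XOR 8 = 10 ≥ 2 — no move.
That gives 1 winning move.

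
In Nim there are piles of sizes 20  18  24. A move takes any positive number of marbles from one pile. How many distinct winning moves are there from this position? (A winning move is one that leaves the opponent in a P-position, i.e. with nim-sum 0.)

3

Nim-sum: 20 ⊕ 18 ⊕ 24 = 30.
The overall nim-sum is X = 30. A pile of size p has a winning move iff p XOR X < p (reduce it to p XOR X).
  20: 20 XOR 30 = 10 < 20 — winning move (to 10).
  18: 18 XOR 30 = 12 < 18 — winning move (to 12).
  24: 24 XOR 30 = 6 < 24 — winning move (to 6).
That gives 3 winning moves.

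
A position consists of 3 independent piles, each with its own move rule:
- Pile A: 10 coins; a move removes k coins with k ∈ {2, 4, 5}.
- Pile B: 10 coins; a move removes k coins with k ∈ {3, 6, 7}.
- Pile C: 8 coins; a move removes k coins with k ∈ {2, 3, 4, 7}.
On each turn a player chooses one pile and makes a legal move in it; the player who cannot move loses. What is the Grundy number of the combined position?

0

Build the Grundy sequence for pile A with g(k) = mex{g(k−s) : s ∈ {2, 4, 5}, s ≤ k}:
k:     0  1  2  3  4  5  6  7  8  9 10
g(k):  0  0  1  1  2  2  3  0  0  1  1
So g(10) = 1.
Build the Grundy sequence for pile B with g(k) = mex{g(k−s) : s ∈ {3, 6, 7}, s ≤ k}:
g(0) = mex{} = 0
g(1) = mex{} = 0
g(2) = mex{} = 0
g(3) = mex{0} = 1
g(4) = mex{0} = 1
g(5) = mex{0} = 1
g(6) = mex{0,1} = 2
g(7) = mex{0,1} = 2
g(8) = mex{0,1} = 2
g(9) = mex{0,1,2} = 3
g(10) = mex{1,2} = 0
So g(10) = 0.
For pile C, compute g(0), g(1), … with moves {2, 3, 4, 7}:
k:     0  1  2  3  4  5  6  7  8
g(k):  0  0  1  1  2  2  0  3  1
So g(8) = 1.
By the Sprague-Grundy theorem, the Grundy value of a sum of independent games is the XOR of the component values.
Combined value = 1 XOR 0 XOR 1 = 0.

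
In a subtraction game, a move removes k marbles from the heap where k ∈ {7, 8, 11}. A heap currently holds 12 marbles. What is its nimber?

1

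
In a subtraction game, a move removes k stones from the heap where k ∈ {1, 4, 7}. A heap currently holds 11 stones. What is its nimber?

Compute g(0), g(1), … for moves {1, 4, 7}:
g(0) = mex{} = 0
g(1) = mex{0} = 1
g(2) = mex{1} = 0
g(3) = mex{0} = 1
g(4) = mex{0,1} = 2
g(5) = mex{1,2} = 0
g(6) = mex{0} = 1
g(7) = mex{0,1} = 2
g(8) = mex{1,2} = 0
g(9) = mex{0} = 1
g(10) = mex{1} = 0
g(11) = mex{0,2} = 1
So g(11) = 1.

1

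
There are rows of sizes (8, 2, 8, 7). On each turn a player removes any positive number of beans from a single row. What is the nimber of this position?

5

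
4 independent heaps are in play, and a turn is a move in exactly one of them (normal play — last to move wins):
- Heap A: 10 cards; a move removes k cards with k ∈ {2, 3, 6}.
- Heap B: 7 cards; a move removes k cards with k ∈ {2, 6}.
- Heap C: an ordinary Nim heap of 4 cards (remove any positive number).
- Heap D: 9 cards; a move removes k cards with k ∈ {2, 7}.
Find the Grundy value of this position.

Grundy values for heap A (subtraction set {2, 3, 6}):
g(0) = mex{} = 0
g(1) = mex{} = 0
g(2) = mex{0} = 1
g(3) = mex{0} = 1
g(4) = mex{0,1} = 2
g(5) = mex{1} = 0
g(6) = mex{0,1,2} = 3
g(7) = mex{0,2} = 1
g(8) = mex{0,1,3} = 2
g(9) = mex{1,3} = 0
g(10) = mex{1,2} = 0
So g(10) = 0.
For heap B, compute g(0), g(1), … with moves {2, 6}:
g(0) = mex{} = 0
g(1) = mex{} = 0
g(2) = mex{0} = 1
g(3) = mex{0} = 1
g(4) = mex{1} = 0
g(5) = mex{1} = 0
g(6) = mex{0} = 1
g(7) = mex{0} = 1
So g(7) = 1.
Heap C is a plain Nim heap of size 4, so its Grundy value is 4.
Grundy values for heap D (subtraction set {2, 7}):
g(0) = mex{} = 0
g(1) = mex{} = 0
g(2) = mex{0} = 1
g(3) = mex{0} = 1
g(4) = mex{1} = 0
g(5) = mex{1} = 0
g(6) = mex{0} = 1
g(7) = mex{0} = 1
g(8) = mex{0,1} = 2
g(9) = mex{1} = 0
So g(9) = 0.
The value of a disjunctive sum is the nim-sum of the parts.
Combined value = 0 ⊕ 1 ⊕ 4 ⊕ 0 = 5.

5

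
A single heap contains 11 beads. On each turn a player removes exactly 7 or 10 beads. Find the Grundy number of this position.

1

Build the Grundy sequence with g(k) = mex{g(k−s) : s ∈ {7, 10}, s ≤ k}:
k:     0  1  2  3  4  5  6  7  8  9 10 11
g(k):  0  0  0  0  0  0  0  1  1  1  1  1
So g(11) = 1.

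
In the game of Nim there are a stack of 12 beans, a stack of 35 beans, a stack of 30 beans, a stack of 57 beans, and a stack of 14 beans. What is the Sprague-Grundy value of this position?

Compute the nim-sum pairwise:
12 XOR 35 = 47
47 XOR 30 = 49
49 XOR 57 = 8
8 XOR 14 = 6

6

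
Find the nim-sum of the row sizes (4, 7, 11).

8

Nim-sum: 4 ^ 7 ^ 11 = 8.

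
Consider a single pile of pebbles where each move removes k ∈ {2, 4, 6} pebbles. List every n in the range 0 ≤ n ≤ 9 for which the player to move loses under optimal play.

0, 1, 8, 9

Build the Grundy sequence with g(k) = mex{g(k−s) : s ∈ {2, 4, 6}, s ≤ k}:
k:     0  1  2  3  4  5  6  7  8  9
g(k):  0  0  1  1  2  2  3  3  0  0
The P-positions (g = 0) in 0..9 are 0, 1, 8, 9.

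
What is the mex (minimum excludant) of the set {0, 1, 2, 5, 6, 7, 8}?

3

The values 0, 1, 2 are all present; 3 is the first non-negative integer missing from the set.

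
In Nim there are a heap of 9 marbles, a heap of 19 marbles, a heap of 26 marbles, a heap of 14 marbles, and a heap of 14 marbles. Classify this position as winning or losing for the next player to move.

Losing position

Compute the nim-sum pairwise:
9 XOR 19 = 26
26 XOR 26 = 0
0 XOR 14 = 14
14 XOR 14 = 0
The nim-sum is 0, so this is a P-position: the player to move is in a losing position under optimal play.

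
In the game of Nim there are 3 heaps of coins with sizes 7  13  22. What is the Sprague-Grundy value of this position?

Nim-sum: 7 ⊕ 13 ⊕ 22 = 28.

28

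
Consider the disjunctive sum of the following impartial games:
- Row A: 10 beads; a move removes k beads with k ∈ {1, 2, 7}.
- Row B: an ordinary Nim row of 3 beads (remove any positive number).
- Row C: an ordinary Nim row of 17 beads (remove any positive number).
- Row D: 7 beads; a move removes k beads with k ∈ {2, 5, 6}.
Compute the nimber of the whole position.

Grundy values for row A (subtraction set {1, 2, 7}):
k:     0  1  2  3  4  5  6  7  8  9 10
g(k):  0  1  2  0  1  2  0  1  2  0  1
So g(10) = 1.
Row B is a plain Nim row of size 3, so its Grundy value is 3.
Row C is a plain Nim row of size 17, so its Grundy value is 17.
For row D, compute g(0), g(1), … with moves {2, 5, 6}:
g(0) = mex{} = 0
g(1) = mex{} = 0
g(2) = mex{0} = 1
g(3) = mex{0} = 1
g(4) = mex{1} = 0
g(5) = mex{0,1} = 2
g(6) = mex{0} = 1
g(7) = mex{0,1,2} = 3
So g(7) = 3.
By the Sprague-Grundy theorem, the Grundy value of a sum of independent games is the XOR of the component values.
Combined value = 1 XOR 3 XOR 17 XOR 3 = 16.

16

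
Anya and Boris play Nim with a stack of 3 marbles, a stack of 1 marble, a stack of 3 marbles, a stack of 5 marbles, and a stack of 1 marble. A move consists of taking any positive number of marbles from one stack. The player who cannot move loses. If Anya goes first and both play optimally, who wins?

Anya wins

In binary:
  011  (3)
  001  (1)
  011  (3)
  101  (5)
  001  (1)
  ---
  101  (5)
The nim-sum is 5 ≠ 0, so this is an N-position: the player to move can win; Anya has a winning move.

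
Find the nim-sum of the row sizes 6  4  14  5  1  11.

3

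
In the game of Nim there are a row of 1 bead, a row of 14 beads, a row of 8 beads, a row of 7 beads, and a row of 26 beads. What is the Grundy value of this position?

Compute the nim-sum pairwise:
1 ⊕ 14 = 15
15 ⊕ 8 = 7
7 ⊕ 7 = 0
0 ⊕ 26 = 26

26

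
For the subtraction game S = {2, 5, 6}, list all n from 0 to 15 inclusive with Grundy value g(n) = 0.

0, 1, 4, 8, 11, 12, 15

Grundy values for subtraction set {2, 5, 6}:
k:     0  1  2  3  4  5  6  7  8  9 10 11 12 13 14 15
g(k):  0  0  1  1  0  2  1  3  0  2  1  0  0  1  1  0
The P-positions (g = 0) in 0..15 are 0, 1, 4, 8, 11, 12, 15.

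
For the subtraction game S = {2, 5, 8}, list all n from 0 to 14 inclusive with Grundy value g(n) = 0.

Build the Grundy sequence with g(k) = mex{g(k−s) : s ∈ {2, 5, 8}, s ≤ k}:
g(0) = mex{} = 0
g(1) = mex{} = 0
g(2) = mex{0} = 1
g(3) = mex{0} = 1
g(4) = mex{1} = 0
g(5) = mex{0,1} = 2
g(6) = mex{0} = 1
g(7) = mex{1,2} = 0
g(8) = mex{0,1} = 2
g(9) = mex{0} = 1
g(10) = mex{1,2} = 0
g(11) = mex{1} = 0
g(12) = mex{0} = 1
g(13) = mex{0,2} = 1
g(14) = mex{1} = 0
The P-positions (g = 0) in 0..14 are 0, 1, 4, 7, 10, 11, 14.

0, 1, 4, 7, 10, 11, 14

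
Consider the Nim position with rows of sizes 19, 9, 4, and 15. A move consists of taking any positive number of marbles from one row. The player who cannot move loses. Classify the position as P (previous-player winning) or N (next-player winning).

N-position

Compute the nim-sum pairwise:
19 ^ 9 = 26
26 ^ 4 = 30
30 ^ 15 = 17
The nim-sum is 17 ≠ 0, so this is an N-position: the player to move can win.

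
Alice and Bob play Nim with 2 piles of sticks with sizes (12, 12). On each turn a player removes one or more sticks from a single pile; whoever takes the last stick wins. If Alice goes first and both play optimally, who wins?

Bob wins

Compute the nim-sum pairwise:
12 ^ 12 = 0
The nim-sum is 0, so this is a P-position: the player to move is in a losing position under optimal play; Alice is about to move from it and so loses — Bob wins.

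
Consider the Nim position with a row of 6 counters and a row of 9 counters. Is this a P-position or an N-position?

Compute the nim-sum pairwise:
6 XOR 9 = 15
The nim-sum is 15 ≠ 0, so this is an N-position: the player to move can win.

N-position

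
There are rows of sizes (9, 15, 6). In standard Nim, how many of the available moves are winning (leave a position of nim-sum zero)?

0

Nim-sum: 9 ^ 15 ^ 6 = 0.
The nim-sum is already 0, so every move leaves a nonzero nim-sum — there are no winning moves.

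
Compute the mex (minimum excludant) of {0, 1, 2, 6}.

The values 0, 1, 2 are all present; 3 is the first non-negative integer missing from the set.

3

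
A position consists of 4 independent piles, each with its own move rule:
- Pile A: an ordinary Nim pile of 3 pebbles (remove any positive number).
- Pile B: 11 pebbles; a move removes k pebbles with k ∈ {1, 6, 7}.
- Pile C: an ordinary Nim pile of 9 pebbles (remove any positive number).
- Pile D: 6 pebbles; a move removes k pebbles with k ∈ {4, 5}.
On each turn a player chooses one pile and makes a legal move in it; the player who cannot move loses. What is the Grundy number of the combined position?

Pile A is a plain Nim pile of size 3, so its Grundy value is 3.
Build the Grundy sequence for pile B with g(k) = mex{g(k−s) : s ∈ {1, 6, 7}, s ≤ k}:
k:     0  1  2  3  4  5  6  7  8  9 10 11
g(k):  0  1  0  1  0  1  2  3  2  3  2  3
So g(11) = 3.
Pile C is a plain Nim pile of size 9, so its Grundy value is 9.
Build the Grundy sequence for pile D with g(k) = mex{g(k−s) : s ∈ {4, 5}, s ≤ k}:
k:     0  1  2  3  4  5  6
g(k):  0  0  0  0  1  1  1
So g(6) = 1.
The value of a disjunctive sum is the nim-sum of the parts.
Combined value = 3 ⊕ 3 ⊕ 9 ⊕ 1 = 8.

8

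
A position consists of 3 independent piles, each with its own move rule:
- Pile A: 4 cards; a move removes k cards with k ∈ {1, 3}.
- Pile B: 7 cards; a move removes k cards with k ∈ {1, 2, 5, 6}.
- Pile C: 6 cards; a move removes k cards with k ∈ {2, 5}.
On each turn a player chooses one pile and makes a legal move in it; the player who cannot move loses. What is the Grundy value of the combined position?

For pile A, compute g(0), g(1), … with moves {1, 3}:
g(0) = mex{} = 0
g(1) = mex{0} = 1
g(2) = mex{1} = 0
g(3) = mex{0} = 1
g(4) = mex{1} = 0
So g(4) = 0.
For pile B, compute g(0), g(1), … with moves {1, 2, 5, 6}:
g(0) = mex{} = 0
g(1) = mex{0} = 1
g(2) = mex{0,1} = 2
g(3) = mex{1,2} = 0
g(4) = mex{0,2} = 1
g(5) = mex{0,1} = 2
g(6) = mex{0,1,2} = 3
g(7) = mex{1,2,3} = 0
So g(7) = 0.
Grundy values for pile C (subtraction set {2, 5}):
g(0) = mex{} = 0
g(1) = mex{} = 0
g(2) = mex{0} = 1
g(3) = mex{0} = 1
g(4) = mex{1} = 0
g(5) = mex{0,1} = 2
g(6) = mex{0} = 1
So g(6) = 1.
The value of a disjunctive sum is the nim-sum of the parts.
Combined value = 0 ⊕ 0 ⊕ 1 = 1.

1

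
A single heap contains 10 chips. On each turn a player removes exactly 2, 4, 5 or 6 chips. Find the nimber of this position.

Grundy values for subtraction set {2, 4, 5, 6}:
k:     0  1  2  3  4  5  6  7  8  9 10
g(k):  0  0  1  1  2  2  3  3  0  0  1
So g(10) = 1.

1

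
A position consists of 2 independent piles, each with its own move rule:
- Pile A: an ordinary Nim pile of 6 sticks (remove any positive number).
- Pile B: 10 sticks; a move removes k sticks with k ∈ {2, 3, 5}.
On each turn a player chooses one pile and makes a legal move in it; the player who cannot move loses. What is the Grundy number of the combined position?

7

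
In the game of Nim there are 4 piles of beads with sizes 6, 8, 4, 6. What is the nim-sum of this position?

Nim-sum: 6 ⊕ 8 ⊕ 4 ⊕ 6 = 12.

12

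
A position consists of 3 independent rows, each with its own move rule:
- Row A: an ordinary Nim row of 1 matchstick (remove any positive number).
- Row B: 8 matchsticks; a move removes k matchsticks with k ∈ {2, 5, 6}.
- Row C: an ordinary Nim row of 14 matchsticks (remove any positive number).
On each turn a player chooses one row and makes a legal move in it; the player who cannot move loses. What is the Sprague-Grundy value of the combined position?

15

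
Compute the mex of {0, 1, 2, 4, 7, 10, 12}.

The values 0, 1, 2 are all present; 3 is the first non-negative integer missing from the set.

3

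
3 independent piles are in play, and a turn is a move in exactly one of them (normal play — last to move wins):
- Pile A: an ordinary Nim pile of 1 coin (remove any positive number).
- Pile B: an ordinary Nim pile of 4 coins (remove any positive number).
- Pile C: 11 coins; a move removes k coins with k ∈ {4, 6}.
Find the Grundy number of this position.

5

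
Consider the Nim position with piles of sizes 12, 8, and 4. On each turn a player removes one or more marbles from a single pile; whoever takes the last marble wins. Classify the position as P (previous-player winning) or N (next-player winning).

P-position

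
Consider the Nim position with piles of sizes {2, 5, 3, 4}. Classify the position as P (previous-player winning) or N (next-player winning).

P-position

Nim-sum: 2 ⊕ 5 ⊕ 3 ⊕ 4 = 0.
The nim-sum is 0, so this is a P-position: the player to move is in a losing position under optimal play.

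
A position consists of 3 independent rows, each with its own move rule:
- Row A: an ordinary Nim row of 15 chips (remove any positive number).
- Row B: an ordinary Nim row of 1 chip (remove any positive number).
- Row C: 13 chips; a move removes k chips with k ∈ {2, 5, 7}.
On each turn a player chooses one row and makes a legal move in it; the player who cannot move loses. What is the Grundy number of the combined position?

14

Row A is a plain Nim row of size 15, so its Grundy value is 15.
Row B is a plain Nim row of size 1, so its Grundy value is 1.
For row C, compute g(0), g(1), … with moves {2, 5, 7}:
k:     0  1  2  3  4  5  6  7  8  9 10 11 12 13
g(k):  0  0  1  1  0  2  1  3  2  2  0  3  1  0
So g(13) = 0.
By the Sprague-Grundy theorem, the Grundy value of a sum of independent games is the XOR of the component values.
Combined value = 15 XOR 1 XOR 0 = 14.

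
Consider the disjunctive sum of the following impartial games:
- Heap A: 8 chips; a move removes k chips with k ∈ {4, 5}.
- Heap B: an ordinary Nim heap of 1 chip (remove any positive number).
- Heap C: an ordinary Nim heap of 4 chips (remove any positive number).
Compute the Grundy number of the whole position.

Grundy values for heap A (subtraction set {4, 5}):
k:     0  1  2  3  4  5  6  7  8
g(k):  0  0  0  0  1  1  1  1  2
So g(8) = 2.
Heap B is a plain Nim heap of size 1, so its Grundy value is 1.
Heap C is a plain Nim heap of size 4, so its Grundy value is 4.
The value of a disjunctive sum is the nim-sum of the parts.
Combined value = 2 ⊕ 1 ⊕ 4 = 7.

7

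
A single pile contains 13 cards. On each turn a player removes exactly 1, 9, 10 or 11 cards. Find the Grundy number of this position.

3

Compute g(0), g(1), … for moves {1, 9, 10, 11}:
g(0) = mex{} = 0
g(1) = mex{0} = 1
g(2) = mex{1} = 0
g(3) = mex{0} = 1
g(4) = mex{1} = 0
g(5) = mex{0} = 1
g(6) = mex{1} = 0
g(7) = mex{0} = 1
g(8) = mex{1} = 0
g(9) = mex{0} = 1
g(10) = mex{0,1} = 2
g(11) = mex{0,1,2} = 3
g(12) = mex{0,1,3} = 2
g(13) = mex{0,1,2} = 3
So g(13) = 3.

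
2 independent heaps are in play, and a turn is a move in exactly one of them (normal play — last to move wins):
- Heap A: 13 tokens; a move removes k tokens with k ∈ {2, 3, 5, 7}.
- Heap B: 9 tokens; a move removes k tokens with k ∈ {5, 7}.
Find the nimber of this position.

3

Build the Grundy sequence for heap A with g(k) = mex{g(k−s) : s ∈ {2, 3, 5, 7}, s ≤ k}:
g(0) = mex{} = 0
g(1) = mex{} = 0
g(2) = mex{0} = 1
g(3) = mex{0} = 1
g(4) = mex{0,1} = 2
g(5) = mex{0,1} = 2
g(6) = mex{0,1,2} = 3
g(7) = mex{0,1,2} = 3
g(8) = mex{0,1,2,3} = 4
g(9) = mex{1,2,3} = 0
g(10) = mex{1,2,3,4} = 0
g(11) = mex{0,2,3,4} = 1
g(12) = mex{0,2,3} = 1
g(13) = mex{0,1,3,4} = 2
So g(13) = 2.
For heap B, compute g(0), g(1), … with moves {5, 7}:
k:     0  1  2  3  4  5  6  7  8  9
g(k):  0  0  0  0  0  1  1  1  1  1
So g(9) = 1.
By the Sprague-Grundy theorem, the Grundy value of a sum of independent games is the XOR of the component values.
Combined value = 2 XOR 1 = 3.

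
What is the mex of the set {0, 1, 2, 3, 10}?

4

The values 0, 1, 2, 3 are all present; 4 is the first non-negative integer missing from the set.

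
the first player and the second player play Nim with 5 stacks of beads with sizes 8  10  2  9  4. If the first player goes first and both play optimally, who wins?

Compute the nim-sum pairwise:
8 ⊕ 10 = 2
2 ⊕ 2 = 0
0 ⊕ 9 = 9
9 ⊕ 4 = 13
The nim-sum is 13 ≠ 0, so this is an N-position: the player to move can win; the first player has a winning move.

the first player wins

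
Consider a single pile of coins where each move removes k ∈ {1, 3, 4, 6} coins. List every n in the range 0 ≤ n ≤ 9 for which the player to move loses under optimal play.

0, 2, 7, 9

Grundy values for subtraction set {1, 3, 4, 6}:
g(0) = mex{} = 0
g(1) = mex{0} = 1
g(2) = mex{1} = 0
g(3) = mex{0} = 1
g(4) = mex{0,1} = 2
g(5) = mex{0,1,2} = 3
g(6) = mex{0,1,3} = 2
g(7) = mex{1,2} = 0
g(8) = mex{0,2,3} = 1
g(9) = mex{1,2,3} = 0
The P-positions (g = 0) in 0..9 are 0, 2, 7, 9.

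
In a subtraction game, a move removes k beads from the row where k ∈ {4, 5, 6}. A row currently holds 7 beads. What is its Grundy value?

1

Compute g(0), g(1), … for moves {4, 5, 6}:
g(0) = mex{} = 0
g(1) = mex{} = 0
g(2) = mex{} = 0
g(3) = mex{} = 0
g(4) = mex{0} = 1
g(5) = mex{0} = 1
g(6) = mex{0} = 1
g(7) = mex{0} = 1
So g(7) = 1.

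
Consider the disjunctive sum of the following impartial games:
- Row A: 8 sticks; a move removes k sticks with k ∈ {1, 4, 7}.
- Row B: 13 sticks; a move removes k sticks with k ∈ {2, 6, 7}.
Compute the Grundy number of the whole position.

0

Build the Grundy sequence for row A with g(k) = mex{g(k−s) : s ∈ {1, 4, 7}, s ≤ k}:
k:     0  1  2  3  4  5  6  7  8
g(k):  0  1  0  1  2  0  1  2  0
So g(8) = 0.
Build the Grundy sequence for row B with g(k) = mex{g(k−s) : s ∈ {2, 6, 7}, s ≤ k}:
k:     0  1  2  3  4  5  6  7  8  9 10 11 12 13
g(k):  0  0  1  1  0  0  1  1  2  0  3  1  2  0
So g(13) = 0.
By the Sprague-Grundy theorem, the Grundy value of a sum of independent games is the XOR of the component values.
Combined value = 0 XOR 0 = 0.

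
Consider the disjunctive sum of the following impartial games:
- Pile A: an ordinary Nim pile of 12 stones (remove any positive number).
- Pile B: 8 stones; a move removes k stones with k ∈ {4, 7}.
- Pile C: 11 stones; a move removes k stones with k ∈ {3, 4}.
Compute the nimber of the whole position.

15

Pile A is a plain Nim pile of size 12, so its Grundy value is 12.
Grundy values for pile B (subtraction set {4, 7}):
g(0) = mex{} = 0
g(1) = mex{} = 0
g(2) = mex{} = 0
g(3) = mex{} = 0
g(4) = mex{0} = 1
g(5) = mex{0} = 1
g(6) = mex{0} = 1
g(7) = mex{0} = 1
g(8) = mex{0,1} = 2
So g(8) = 2.
Grundy values for pile C (subtraction set {3, 4}):
k:     0  1  2  3  4  5  6  7  8  9 10 11
g(k):  0  0  0  1  1  1  2  0  0  0  1  1
So g(11) = 1.
By the Sprague-Grundy theorem, the Grundy value of a sum of independent games is the XOR of the component values.
Combined value = 12 XOR 2 XOR 1 = 15.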